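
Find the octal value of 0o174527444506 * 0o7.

0o1550545000352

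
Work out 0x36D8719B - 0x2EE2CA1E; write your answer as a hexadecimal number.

0x7F5A77D

Subtract column by column in base 16:
  B-E → D (borrow)
  9-1-1 → 7
  1-A → 7 (borrow)
  7-C-1 → A (borrow)
  8-2-1 → 5
  D-E → F (borrow)
  6-E-1 → 7 (borrow)
  3-2-1 → 0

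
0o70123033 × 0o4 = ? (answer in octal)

0o340514154

Multiply each base-8 digit by 4, carrying:
  3×4 = 12 → write 4 carry 1
  3×4+1 = 13 → write 5 carry 1
  0×4+1 = 1 → write 1
  3×4 = 12 → write 4 carry 1
  2×4+1 = 9 → write 1 carry 1
  1×4+1 = 5 → write 5
  0×4 = 0 → write 0
  7×4 = 28 → write 4 carry 3
  remaining carry: 3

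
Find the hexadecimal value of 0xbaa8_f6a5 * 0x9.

0x68ff0abcd

Multiply each base-16 digit by 9, carrying:
  5×9 = 45 → write d carry 2
  a×9+2 = 92 → write c carry 5
  6×9+5 = 59 → write b carry 3
  f×9+3 = 138 → write a carry 8
  8×9+8 = 80 → write 0 carry 5
  a×9+5 = 95 → write f carry 5
  a×9+5 = 95 → write f carry 5
  b×9+5 = 104 → write 8 carry 6
  remaining carry: 6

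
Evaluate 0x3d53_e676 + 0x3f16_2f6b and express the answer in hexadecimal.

0x7c6a15e1

Add column by column in base 16, right to left:
  6+b = 1 carry 1
  7+6+1 = e
  6+f = 5 carry 1
  e+2+1 = 1 carry 1
  3+6+1 = a
  5+1 = 6
  d+f = c carry 1
  3+3+1 = 7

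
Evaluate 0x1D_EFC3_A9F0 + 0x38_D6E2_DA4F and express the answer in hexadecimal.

Add column by column in base 16, right to left:
  0+F = F
  F+4 = 3 carry 1
  9+A+1 = 4 carry 1
  A+D+1 = 8 carry 1
  3+2+1 = 6
  C+E = A carry 1
  F+6+1 = 6 carry 1
  E+D+1 = C carry 1
  D+8+1 = 6 carry 1
  1+3+1 = 5

0x56C6A6843F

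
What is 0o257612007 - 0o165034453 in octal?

Subtract column by column in base 8:
  7-3 → 4
  0-5 → 3 (borrow)
  0-4-1 → 3 (borrow)
  2-4-1 → 5 (borrow)
  1-3-1 → 5 (borrow)
  6-0-1 → 5
  7-5 → 2
  5-6 → 7 (borrow)
  2-1-1 → 0

0o72555334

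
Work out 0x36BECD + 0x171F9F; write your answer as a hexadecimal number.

Add column by column in base 16, right to left:
  D+F = C carry 1
  C+9+1 = 6 carry 1
  E+F+1 = E carry 1
  B+1+1 = D
  6+7 = D
  3+1 = 4

0x4DDE6C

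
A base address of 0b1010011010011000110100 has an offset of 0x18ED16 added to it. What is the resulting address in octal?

0o20511512

0b1010011010011000110100 = 0o12323064 in octal.
0x18ED16 = 0o6166426 in octal.
Add column by column in base 8, right to left:
  4+6 = 2 carry 1
  6+2+1 = 1 carry 1
  0+4+1 = 5
  3+6 = 1 carry 1
  2+6+1 = 1 carry 1
  3+1+1 = 5
  2+6 = 0 carry 1
  1+0+1 = 2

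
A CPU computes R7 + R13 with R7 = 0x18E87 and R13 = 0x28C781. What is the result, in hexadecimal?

0x2A5608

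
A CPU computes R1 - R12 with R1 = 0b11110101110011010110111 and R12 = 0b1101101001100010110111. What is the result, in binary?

Subtract column by column in base 2:
  1-1 → 0
  1-1 → 0
  1-1 → 0
  0-0 → 0
  1-1 → 0
  1-1 → 0
  0-0 → 0
  1-1 → 0
  0-0 → 0
  1-0 → 1
  1-0 → 1
  0-1 → 1 (borrow)
  0-1-1 → 0 (borrow)
  1-0-1 → 0
  1-0 → 1
  1-1 → 0
  0-0 → 0
  1-1 → 0
  0-1 → 1 (borrow)
  1-0-1 → 0
  1-1 → 0
  1-1 → 0
  1-0 → 1

0b10001000100111000000000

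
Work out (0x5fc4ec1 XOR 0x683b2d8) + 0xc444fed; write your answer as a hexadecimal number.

0xfc44c06

First 0x5fc4ec1 XOR 0x683b2d8 = 0x37ffc19.
Add column by column in base 16, right to left:
  9+d = 6 carry 1
  1+e+1 = 0 carry 1
  c+f+1 = c carry 1
  f+4+1 = 4 carry 1
  f+4+1 = 4 carry 1
  7+4+1 = c
  3+c = f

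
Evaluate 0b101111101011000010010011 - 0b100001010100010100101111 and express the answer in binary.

0b1110010110101101100100

Subtract column by column in base 2:
  1-1 → 0
  1-1 → 0
  0-1 → 1 (borrow)
  0-1-1 → 0 (borrow)
  1-0-1 → 0
  0-1 → 1 (borrow)
  0-0-1 → 1 (borrow)
  1-0-1 → 0
  0-1 → 1 (borrow)
  0-0-1 → 1 (borrow)
  0-1-1 → 0 (borrow)
  0-0-1 → 1 (borrow)
  1-0-1 → 0
  1-0 → 1
  0-1 → 1 (borrow)
  1-0-1 → 0
  0-1 → 1 (borrow)
  1-0-1 → 0
  1-1 → 0
  1-0 → 1
  1-0 → 1
  1-0 → 1
  0-0 → 0
  1-1 → 0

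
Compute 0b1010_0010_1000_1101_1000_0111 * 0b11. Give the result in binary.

Multiply each base-2 digit by 3, carrying:
  1×3 = 3 → write 1 carry 1
  1×3+1 = 4 → write 0 carry 2
  1×3+2 = 5 → write 1 carry 2
  0×3+2 = 2 → write 0 carry 1
  0×3+1 = 1 → write 1
  0×3 = 0 → write 0
  0×3 = 0 → write 0
  1×3 = 3 → write 1 carry 1
  1×3+1 = 4 → write 0 carry 2
  0×3+2 = 2 → write 0 carry 1
  1×3+1 = 4 → write 0 carry 2
  1×3+2 = 5 → write 1 carry 2
  0×3+2 = 2 → write 0 carry 1
  0×3+1 = 1 → write 1
  0×3 = 0 → write 0
  1×3 = 3 → write 1 carry 1
  0×3+1 = 1 → write 1
  1×3 = 3 → write 1 carry 1
  0×3+1 = 1 → write 1
  0×3 = 0 → write 0
  0×3 = 0 → write 0
  1×3 = 3 → write 1 carry 1
  0×3+1 = 1 → write 1
  1×3 = 3 → write 1 carry 1
  remaining carry: 1

0b1111001111010100010010101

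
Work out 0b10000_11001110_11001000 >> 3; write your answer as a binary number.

0b100001100111011001

Right shift by 3: drop the 3 least-significant bits.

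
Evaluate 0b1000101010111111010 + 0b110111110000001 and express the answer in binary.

0b1001100010101111011

Add column by column in base 2, right to left:
  0+1 = 1
  1+0 = 1
  0+0 = 0
  1+0 = 1
  1+0 = 1
  1+0 = 1
  1+0 = 1
  1+1 = 0 carry 1
  1+1+1 = 1 carry 1
  0+1+1 = 0 carry 1
  1+1+1 = 1 carry 1
  0+1+1 = 0 carry 1
  1+0+1 = 0 carry 1
  0+1+1 = 0 carry 1
  1+1+1 = 1 carry 1
  0+0+1 = 1
  0+0 = 0
  0+0 = 0
  1+0 = 1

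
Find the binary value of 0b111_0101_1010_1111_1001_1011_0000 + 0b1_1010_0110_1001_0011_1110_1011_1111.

0b100001110001000011100001101111

Add column by column in base 2, right to left:
  0+1 = 1
  0+1 = 1
  0+1 = 1
  0+1 = 1
  1+1 = 0 carry 1
  1+1+1 = 1 carry 1
  0+0+1 = 1
  1+1 = 0 carry 1
  1+0+1 = 0 carry 1
  0+1+1 = 0 carry 1
  0+1+1 = 0 carry 1
  1+1+1 = 1 carry 1
  1+1+1 = 1 carry 1
  1+1+1 = 1 carry 1
  1+0+1 = 0 carry 1
  1+0+1 = 0 carry 1
  0+1+1 = 0 carry 1
  1+0+1 = 0 carry 1
  0+0+1 = 1
  1+1 = 0 carry 1
  1+0+1 = 0 carry 1
  0+1+1 = 0 carry 1
  1+1+1 = 1 carry 1
  0+0+1 = 1
  1+0 = 1
  1+1 = 0 carry 1
  1+0+1 = 0 carry 1
  0+1+1 = 0 carry 1
  0+1+1 = 0 carry 1
  final carry 1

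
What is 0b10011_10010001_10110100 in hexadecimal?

0x1391B4

Group the bits into nibbles: 0001 0011 1001 0001 1011 0100 → 1391B4.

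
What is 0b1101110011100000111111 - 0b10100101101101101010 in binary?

Subtract column by column in base 2:
  1-0 → 1
  1-1 → 0
  1-0 → 1
  1-1 → 0
  1-0 → 1
  1-1 → 0
  0-1 → 1 (borrow)
  0-0-1 → 1 (borrow)
  0-1-1 → 0 (borrow)
  0-1-1 → 0 (borrow)
  0-0-1 → 1 (borrow)
  1-1-1 → 1 (borrow)
  1-1-1 → 1 (borrow)
  1-0-1 → 0
  0-1 → 1 (borrow)
  0-0-1 → 1 (borrow)
  1-0-1 → 0
  1-1 → 0
  1-0 → 1
  0-1 → 1 (borrow)
  1-0-1 → 0
  1-0 → 1

0b1011001101110011010101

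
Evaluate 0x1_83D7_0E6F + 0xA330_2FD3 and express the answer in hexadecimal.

Add column by column in base 16, right to left:
  F+3 = 2 carry 1
  6+D+1 = 4 carry 1
  E+F+1 = E carry 1
  0+2+1 = 3
  7+0 = 7
  D+3 = 0 carry 1
  3+3+1 = 7
  8+A = 2 carry 1
  1+0+1 = 2

0x227073E42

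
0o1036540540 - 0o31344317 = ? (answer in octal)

Subtract column by column in base 8:
  0-7 → 1 (borrow)
  4-1-1 → 2
  5-3 → 2
  0-4 → 4 (borrow)
  4-4-1 → 7 (borrow)
  5-3-1 → 1
  6-1 → 5
  3-3 → 0
  0-0 → 0
  1-0 → 1

0o1005174221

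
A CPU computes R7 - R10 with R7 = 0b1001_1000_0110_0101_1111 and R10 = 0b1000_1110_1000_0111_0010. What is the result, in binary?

Subtract column by column in base 2:
  1-0 → 1
  1-1 → 0
  1-0 → 1
  1-0 → 1
  1-1 → 0
  0-1 → 1 (borrow)
  1-1-1 → 1 (borrow)
  0-0-1 → 1 (borrow)
  0-0-1 → 1 (borrow)
  1-0-1 → 0
  1-0 → 1
  0-1 → 1 (borrow)
  0-0-1 → 1 (borrow)
  0-1-1 → 0 (borrow)
  0-1-1 → 0 (borrow)
  1-1-1 → 1 (borrow)
  1-0-1 → 0
  0-0 → 0
  0-0 → 0
  1-1 → 0

0b1001110111101101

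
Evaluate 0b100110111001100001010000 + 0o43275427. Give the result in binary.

0b1001010010001001101100111

0o43275427 = 0b100011010111101100010111 in binary.
Add column by column in base 2, right to left:
  0+1 = 1
  0+1 = 1
  0+1 = 1
  0+0 = 0
  1+1 = 0 carry 1
  0+0+1 = 1
  1+0 = 1
  0+0 = 0
  0+1 = 1
  0+1 = 1
  0+0 = 0
  1+1 = 0 carry 1
  1+1+1 = 1 carry 1
  0+1+1 = 0 carry 1
  0+1+1 = 0 carry 1
  1+0+1 = 0 carry 1
  1+1+1 = 1 carry 1
  1+0+1 = 0 carry 1
  0+1+1 = 0 carry 1
  1+1+1 = 1 carry 1
  1+0+1 = 0 carry 1
  0+0+1 = 1
  0+0 = 0
  1+1 = 0 carry 1
  final carry 1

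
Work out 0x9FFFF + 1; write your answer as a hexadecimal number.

0xA0000

The trailing 4 digits are F (max in base 16), so adding 1 cascades: they roll to 0 and the next digit up increments.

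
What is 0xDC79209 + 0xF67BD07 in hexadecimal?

0x1D2F4F10

Add column by column in base 16, right to left:
  9+7 = 0 carry 1
  0+0+1 = 1
  2+D = F
  9+B = 4 carry 1
  7+7+1 = F
  C+6 = 2 carry 1
  D+F+1 = D carry 1
  final carry 1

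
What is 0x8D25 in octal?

0o106445

Expand each hex digit to 4 bits: 8=1000 D=1101 2=0010 5=0101.
Group the bits in threes: 001 000 110 100 100 101 → 106445.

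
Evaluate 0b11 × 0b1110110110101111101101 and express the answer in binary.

Multiply each base-2 digit by 3, carrying:
  1×3 = 3 → write 1 carry 1
  0×3+1 = 1 → write 1
  1×3 = 3 → write 1 carry 1
  1×3+1 = 4 → write 0 carry 2
  0×3+2 = 2 → write 0 carry 1
  1×3+1 = 4 → write 0 carry 2
  1×3+2 = 5 → write 1 carry 2
  1×3+2 = 5 → write 1 carry 2
  1×3+2 = 5 → write 1 carry 2
  1×3+2 = 5 → write 1 carry 2
  0×3+2 = 2 → write 0 carry 1
  1×3+1 = 4 → write 0 carry 2
  0×3+2 = 2 → write 0 carry 1
  1×3+1 = 4 → write 0 carry 2
  1×3+2 = 5 → write 1 carry 2
  0×3+2 = 2 → write 0 carry 1
  1×3+1 = 4 → write 0 carry 2
  1×3+2 = 5 → write 1 carry 2
  0×3+2 = 2 → write 0 carry 1
  1×3+1 = 4 → write 0 carry 2
  1×3+2 = 5 → write 1 carry 2
  1×3+2 = 5 → write 1 carry 2
  remaining carry: 10

0b101100100100001111000111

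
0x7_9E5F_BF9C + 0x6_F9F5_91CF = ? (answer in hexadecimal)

0xE9855516B

Add column by column in base 16, right to left:
  C+F = B carry 1
  9+C+1 = 6 carry 1
  F+1+1 = 1 carry 1
  B+9+1 = 5 carry 1
  F+5+1 = 5 carry 1
  5+F+1 = 5 carry 1
  E+9+1 = 8 carry 1
  9+F+1 = 9 carry 1
  7+6+1 = E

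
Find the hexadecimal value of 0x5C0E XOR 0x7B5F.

XOR each hex digit independently (no carries):
  5^7=2, C^B=7, 0^5=5, E^F=1

0x2751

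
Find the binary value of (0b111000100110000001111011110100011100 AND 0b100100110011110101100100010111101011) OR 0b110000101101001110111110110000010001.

0b111000100110000001111011110100011100 AND 0b100100110011110101100100010111101011 = 0b100000100010000001100000010100001000.
Then OR with 0b110000101101001110111110110000010001.

0b110000101111001111111110110100011001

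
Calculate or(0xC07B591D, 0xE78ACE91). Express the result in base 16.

0xE7FBDF9D

OR each hex digit independently (no carries):
  C|E=E, 0|7=7, 7|8=F, B|A=B, 5|C=D, 9|E=F, 1|9=9, D|1=D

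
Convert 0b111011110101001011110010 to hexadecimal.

0xef52f2

Group the bits into nibbles: 1110 1111 0101 0010 1111 0010 → ef52f2.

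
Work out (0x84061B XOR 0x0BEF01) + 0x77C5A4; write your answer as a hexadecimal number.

0x107AEBE

First 0x84061B XOR 0x0BEF01 = 0x8FE91A.
Add column by column in base 16, right to left:
  A+4 = E
  1+A = B
  9+5 = E
  E+C = A carry 1
  F+7+1 = 7 carry 1
  8+7+1 = 0 carry 1
  final carry 1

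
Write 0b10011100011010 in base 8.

Group the bits in threes: 010 011 100 011 010 → 23432.

0o23432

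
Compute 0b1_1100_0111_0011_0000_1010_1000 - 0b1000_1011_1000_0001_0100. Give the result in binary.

Subtract column by column in base 2:
  0-0 → 0
  0-0 → 0
  0-1 → 1 (borrow)
  1-0-1 → 0
  0-1 → 1 (borrow)
  1-0-1 → 0
  0-0 → 0
  1-0 → 1
  0-0 → 0
  0-0 → 0
  0-0 → 0
  0-1 → 1 (borrow)
  1-1-1 → 1 (borrow)
  1-1-1 → 1 (borrow)
  0-0-1 → 1 (borrow)
  0-1-1 → 0 (borrow)
  1-0-1 → 0
  1-0 → 1
  1-0 → 1
  0-1 → 1 (borrow)
  0-0-1 → 1 (borrow)
  0-0-1 → 1 (borrow)
  1-0-1 → 0
  1-0 → 1
  1-0 → 1

0b1101111100111100010010100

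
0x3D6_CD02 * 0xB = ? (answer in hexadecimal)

0x2A3ACF16

Multiply each base-16 digit by 11, carrying:
  2×11 = 22 → write 6 carry 1
  0×11+1 = 1 → write 1
  D×11 = 143 → write F carry 8
  C×11+8 = 140 → write C carry 8
  6×11+8 = 74 → write A carry 4
  D×11+4 = 147 → write 3 carry 9
  3×11+9 = 42 → write A carry 2
  remaining carry: 2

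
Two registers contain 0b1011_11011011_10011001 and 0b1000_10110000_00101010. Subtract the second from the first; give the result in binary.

0b110010101101101111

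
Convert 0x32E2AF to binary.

0b1100101110001010101111

Expand each hex digit to 4 bits: 3=0011 2=0010 E=1110 2=0010 A=1010 F=1111.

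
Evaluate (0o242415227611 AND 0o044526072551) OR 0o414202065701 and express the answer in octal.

0o242415227611 AND 0o044526072551 = 0o040404022411.
Then OR with 0o414202065701.

0o454606067711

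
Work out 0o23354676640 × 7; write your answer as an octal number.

Multiply each base-8 digit by 7, carrying:
  0×7 = 0 → write 0
  4×7 = 28 → write 4 carry 3
  6×7+3 = 45 → write 5 carry 5
  6×7+5 = 47 → write 7 carry 5
  7×7+5 = 54 → write 6 carry 6
  6×7+6 = 48 → write 0 carry 6
  4×7+6 = 34 → write 2 carry 4
  5×7+4 = 39 → write 7 carry 4
  3×7+4 = 25 → write 1 carry 3
  3×7+3 = 24 → write 0 carry 3
  2×7+3 = 17 → write 1 carry 2
  remaining carry: 2

0o210172067540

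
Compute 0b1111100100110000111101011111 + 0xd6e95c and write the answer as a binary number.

0b10000011010011111100010111011

0xd6e95c = 0b110101101110100101011100 in binary.
Add column by column in base 2, right to left:
  1+0 = 1
  1+0 = 1
  1+1 = 0 carry 1
  1+1+1 = 1 carry 1
  1+1+1 = 1 carry 1
  0+0+1 = 1
  1+1 = 0 carry 1
  0+0+1 = 1
  1+1 = 0 carry 1
  1+0+1 = 0 carry 1
  1+0+1 = 0 carry 1
  1+1+1 = 1 carry 1
  0+0+1 = 1
  0+1 = 1
  0+1 = 1
  0+1 = 1
  1+0 = 1
  1+1 = 0 carry 1
  0+1+1 = 0 carry 1
  0+0+1 = 1
  1+1 = 0 carry 1
  0+0+1 = 1
  0+1 = 1
  1+1 = 0 carry 1
  1+0+1 = 0 carry 1
  1+0+1 = 0 carry 1
  1+0+1 = 0 carry 1
  1+0+1 = 0 carry 1
  final carry 1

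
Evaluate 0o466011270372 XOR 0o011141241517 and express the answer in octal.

XOR each oct digit independently (no carries):
  4^0=4, 6^1=7, 6^1=7, 0^1=1, 1^4=5, 1^1=0, 2^2=0, 7^4=3, 0^1=1, 3^5=6, 7^1=6, 2^7=5

0o477150031665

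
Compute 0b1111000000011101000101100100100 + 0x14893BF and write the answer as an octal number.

0b1111000000011101000101100100100 = 0o17003505444 in octal.
0x14893BF = 0o122111677 in octal.
Add column by column in base 8, right to left:
  4+7 = 3 carry 1
  4+7+1 = 4 carry 1
  4+6+1 = 3 carry 1
  5+1+1 = 7
  0+1 = 1
  5+1 = 6
  3+2 = 5
  0+2 = 2
  0+1 = 1
  7+0 = 7
  1+0 = 1

0o17125617343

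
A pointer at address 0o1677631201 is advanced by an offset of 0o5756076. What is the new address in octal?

0o1705607277

Add column by column in base 8, right to left:
  1+6 = 7
  0+7 = 7
  2+0 = 2
  1+6 = 7
  3+5 = 0 carry 1
  6+7+1 = 6 carry 1
  7+5+1 = 5 carry 1
  7+0+1 = 0 carry 1
  6+0+1 = 7
  1+0 = 1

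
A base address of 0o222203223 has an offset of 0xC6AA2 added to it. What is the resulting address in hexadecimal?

0o222203223 = 0x2490693 in hexadecimal.
Add column by column in base 16, right to left:
  3+2 = 5
  9+A = 3 carry 1
  6+A+1 = 1 carry 1
  0+6+1 = 7
  9+C = 5 carry 1
  4+0+1 = 5
  2+0 = 2

0x2557135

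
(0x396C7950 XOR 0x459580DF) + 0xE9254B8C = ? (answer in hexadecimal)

0x1661F451B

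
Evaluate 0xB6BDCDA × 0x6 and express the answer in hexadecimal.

0x44872D1C

Multiply each base-16 digit by 6, carrying:
  A×6 = 60 → write C carry 3
  D×6+3 = 81 → write 1 carry 5
  C×6+5 = 77 → write D carry 4
  D×6+4 = 82 → write 2 carry 5
  B×6+5 = 71 → write 7 carry 4
  6×6+4 = 40 → write 8 carry 2
  B×6+2 = 68 → write 4 carry 4
  remaining carry: 4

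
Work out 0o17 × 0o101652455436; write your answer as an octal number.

0o1733376653302

Multiply each base-8 digit by 15, carrying:
  6×15 = 90 → write 2 carry 11
  3×15+11 = 56 → write 0 carry 7
  4×15+7 = 67 → write 3 carry 8
  5×15+8 = 83 → write 3 carry 10
  5×15+10 = 85 → write 5 carry 10
  4×15+10 = 70 → write 6 carry 8
  2×15+8 = 38 → write 6 carry 4
  5×15+4 = 79 → write 7 carry 9
  6×15+9 = 99 → write 3 carry 12
  1×15+12 = 27 → write 3 carry 3
  0×15+3 = 3 → write 3
  1×15 = 15 → write 7 carry 1
  remaining carry: 1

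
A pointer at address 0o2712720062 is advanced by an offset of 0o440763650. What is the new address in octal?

Add column by column in base 8, right to left:
  2+0 = 2
  6+5 = 3 carry 1
  0+6+1 = 7
  0+3 = 3
  2+6 = 0 carry 1
  7+7+1 = 7 carry 1
  2+0+1 = 3
  1+4 = 5
  7+4 = 3 carry 1
  2+0+1 = 3

0o3353703732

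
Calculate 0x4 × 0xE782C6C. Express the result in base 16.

0x39E0B1B0

Multiply each base-16 digit by 4, carrying:
  C×4 = 48 → write 0 carry 3
  6×4+3 = 27 → write B carry 1
  C×4+1 = 49 → write 1 carry 3
  2×4+3 = 11 → write B
  8×4 = 32 → write 0 carry 2
  7×4+2 = 30 → write E carry 1
  E×4+1 = 57 → write 9 carry 3
  remaining carry: 3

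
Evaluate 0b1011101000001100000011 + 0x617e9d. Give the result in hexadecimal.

0x9001a0

0b1011101000001100000011 = 0x2e8303 in hexadecimal.
Add column by column in base 16, right to left:
  3+d = 0 carry 1
  0+9+1 = a
  3+e = 1 carry 1
  8+7+1 = 0 carry 1
  e+1+1 = 0 carry 1
  2+6+1 = 9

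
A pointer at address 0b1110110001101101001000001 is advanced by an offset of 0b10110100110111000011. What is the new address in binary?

0b1111001000010100000000100

Add column by column in base 2, right to left:
  1+1 = 0 carry 1
  0+1+1 = 0 carry 1
  0+0+1 = 1
  0+0 = 0
  0+0 = 0
  0+0 = 0
  1+1 = 0 carry 1
  0+1+1 = 0 carry 1
  0+1+1 = 0 carry 1
  1+0+1 = 0 carry 1
  0+1+1 = 0 carry 1
  1+1+1 = 1 carry 1
  1+0+1 = 0 carry 1
  0+0+1 = 1
  1+1 = 0 carry 1
  1+0+1 = 0 carry 1
  0+1+1 = 0 carry 1
  0+1+1 = 0 carry 1
  0+0+1 = 1
  1+1 = 0 carry 1
  1+0+1 = 0 carry 1
  0+0+1 = 1
  1+0 = 1
  1+0 = 1
  1+0 = 1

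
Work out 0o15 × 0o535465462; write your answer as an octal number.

Multiply each base-8 digit by 13, carrying:
  2×13 = 26 → write 2 carry 3
  6×13+3 = 81 → write 1 carry 10
  4×13+10 = 62 → write 6 carry 7
  5×13+7 = 72 → write 0 carry 9
  6×13+9 = 87 → write 7 carry 10
  4×13+10 = 62 → write 6 carry 7
  5×13+7 = 72 → write 0 carry 9
  3×13+9 = 48 → write 0 carry 6
  5×13+6 = 71 → write 7 carry 8
  remaining carry: 10

0o10700670612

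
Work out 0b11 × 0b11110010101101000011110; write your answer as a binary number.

Multiply each base-2 digit by 3, carrying:
  0×3 = 0 → write 0
  1×3 = 3 → write 1 carry 1
  1×3+1 = 4 → write 0 carry 2
  1×3+2 = 5 → write 1 carry 2
  1×3+2 = 5 → write 1 carry 2
  0×3+2 = 2 → write 0 carry 1
  0×3+1 = 1 → write 1
  0×3 = 0 → write 0
  0×3 = 0 → write 0
  1×3 = 3 → write 1 carry 1
  0×3+1 = 1 → write 1
  1×3 = 3 → write 1 carry 1
  1×3+1 = 4 → write 0 carry 2
  0×3+2 = 2 → write 0 carry 1
  1×3+1 = 4 → write 0 carry 2
  0×3+2 = 2 → write 0 carry 1
  1×3+1 = 4 → write 0 carry 2
  0×3+2 = 2 → write 0 carry 1
  0×3+1 = 1 → write 1
  1×3 = 3 → write 1 carry 1
  1×3+1 = 4 → write 0 carry 2
  1×3+2 = 5 → write 1 carry 2
  1×3+2 = 5 → write 1 carry 2
  remaining carry: 10

0b1011011000000111001011010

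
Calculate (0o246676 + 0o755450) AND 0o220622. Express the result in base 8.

Add column by column in base 8, right to left:
  6+0 = 6
  7+5 = 4 carry 1
  6+4+1 = 3 carry 1
  6+5+1 = 4 carry 1
  4+5+1 = 2 carry 1
  2+7+1 = 2 carry 1
  final carry 1
Sum = 0o1224346; now AND with 0o220622:
  1&0=0, 2&2=2, 2&2=2, 4&0=0, 3&6=2, 4&2=0, 6&2=2

0o220202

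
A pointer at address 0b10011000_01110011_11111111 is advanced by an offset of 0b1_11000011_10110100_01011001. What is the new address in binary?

0b10010111000010100001011000

Add column by column in base 2, right to left:
  1+1 = 0 carry 1
  1+0+1 = 0 carry 1
  1+0+1 = 0 carry 1
  1+1+1 = 1 carry 1
  1+1+1 = 1 carry 1
  1+0+1 = 0 carry 1
  1+1+1 = 1 carry 1
  1+0+1 = 0 carry 1
  1+0+1 = 0 carry 1
  1+0+1 = 0 carry 1
  0+1+1 = 0 carry 1
  0+0+1 = 1
  1+1 = 0 carry 1
  1+1+1 = 1 carry 1
  1+0+1 = 0 carry 1
  0+1+1 = 0 carry 1
  0+1+1 = 0 carry 1
  0+1+1 = 0 carry 1
  0+0+1 = 1
  1+0 = 1
  1+0 = 1
  0+0 = 0
  0+1 = 1
  1+1 = 0 carry 1
  0+1+1 = 0 carry 1
  final carry 1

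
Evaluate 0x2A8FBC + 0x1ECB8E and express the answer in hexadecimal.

0x495B4A

Add column by column in base 16, right to left:
  C+E = A carry 1
  B+8+1 = 4 carry 1
  F+B+1 = B carry 1
  8+C+1 = 5 carry 1
  A+E+1 = 9 carry 1
  2+1+1 = 4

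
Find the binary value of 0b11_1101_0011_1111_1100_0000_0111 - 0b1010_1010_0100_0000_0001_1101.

0b11001010011011101111101010

Subtract column by column in base 2:
  1-1 → 0
  1-0 → 1
  1-1 → 0
  0-1 → 1 (borrow)
  0-1-1 → 0 (borrow)
  0-0-1 → 1 (borrow)
  0-0-1 → 1 (borrow)
  0-0-1 → 1 (borrow)
  0-0-1 → 1 (borrow)
  0-0-1 → 1 (borrow)
  1-0-1 → 0
  1-0 → 1
  1-0 → 1
  1-0 → 1
  1-1 → 0
  1-0 → 1
  1-0 → 1
  1-1 → 0
  0-0 → 0
  0-1 → 1 (borrow)
  1-0-1 → 0
  0-1 → 1 (borrow)
  1-0-1 → 0
  1-1 → 0
  1-0 → 1
  1-0 → 1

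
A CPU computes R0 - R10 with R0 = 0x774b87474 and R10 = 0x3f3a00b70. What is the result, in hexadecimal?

0x381186904

Subtract column by column in base 16:
  4-0 → 4
  7-7 → 0
  4-b → 9 (borrow)
  7-0-1 → 6
  8-0 → 8
  b-a → 1
  4-3 → 1
  7-f → 8 (borrow)
  7-3-1 → 3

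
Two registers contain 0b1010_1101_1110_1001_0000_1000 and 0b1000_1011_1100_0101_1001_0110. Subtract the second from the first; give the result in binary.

Subtract column by column in base 2:
  0-0 → 0
  0-1 → 1 (borrow)
  0-1-1 → 0 (borrow)
  1-0-1 → 0
  0-1 → 1 (borrow)
  0-0-1 → 1 (borrow)
  0-0-1 → 1 (borrow)
  0-1-1 → 0 (borrow)
  1-1-1 → 1 (borrow)
  0-0-1 → 1 (borrow)
  0-1-1 → 0 (borrow)
  1-0-1 → 0
  0-0 → 0
  1-0 → 1
  1-1 → 0
  1-1 → 0
  1-1 → 0
  0-1 → 1 (borrow)
  1-0-1 → 0
  1-1 → 0
  0-0 → 0
  1-0 → 1
  0-0 → 0
  1-1 → 0

0b1000100010001101110010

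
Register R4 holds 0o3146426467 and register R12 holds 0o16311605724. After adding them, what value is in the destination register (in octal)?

Add column by column in base 8, right to left:
  7+4 = 3 carry 1
  6+2+1 = 1 carry 1
  4+7+1 = 4 carry 1
  6+5+1 = 4 carry 1
  2+0+1 = 3
  4+6 = 2 carry 1
  6+1+1 = 0 carry 1
  4+1+1 = 6
  1+3 = 4
  3+6 = 1 carry 1
  0+1+1 = 2

0o21460234413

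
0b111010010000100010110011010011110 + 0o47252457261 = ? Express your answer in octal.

0b111010010000100010110011010011110 = 0o72204263236 in octal.
Add column by column in base 8, right to left:
  6+1 = 7
  3+6 = 1 carry 1
  2+2+1 = 5
  3+7 = 2 carry 1
  6+5+1 = 4 carry 1
  2+4+1 = 7
  4+2 = 6
  0+5 = 5
  2+2 = 4
  2+7 = 1 carry 1
  7+4+1 = 4 carry 1
  final carry 1

0o141456742517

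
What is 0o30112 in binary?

0b11000001001010

Each octal digit is 3 bits: 3=011 0=000 1=001 1=001 2=010.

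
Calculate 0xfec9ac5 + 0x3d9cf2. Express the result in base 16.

0x102a37b7

Add column by column in base 16, right to left:
  5+2 = 7
  c+f = b carry 1
  a+c+1 = 7 carry 1
  9+9+1 = 3 carry 1
  c+d+1 = a carry 1
  e+3+1 = 2 carry 1
  f+0+1 = 0 carry 1
  final carry 1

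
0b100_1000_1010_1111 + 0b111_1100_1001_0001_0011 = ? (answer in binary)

0b10000001000111000010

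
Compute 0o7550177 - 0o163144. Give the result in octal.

0o7365033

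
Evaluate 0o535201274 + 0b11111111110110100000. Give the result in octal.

0b11111111110110100000 = 0o3776640 in octal.
Add column by column in base 8, right to left:
  4+0 = 4
  7+4 = 3 carry 1
  2+6+1 = 1 carry 1
  1+6+1 = 0 carry 1
  0+7+1 = 0 carry 1
  2+7+1 = 2 carry 1
  5+3+1 = 1 carry 1
  3+0+1 = 4
  5+0 = 5

0o541200134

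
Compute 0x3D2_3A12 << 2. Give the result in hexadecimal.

2 bits is not a whole number of base-16 digits; in binary: 11110100100011101000010010 << 2 = 1111010010001110100001001000.

0xF48E848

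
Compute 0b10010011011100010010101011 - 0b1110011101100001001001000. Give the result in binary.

0b11111110000001001100011

Subtract column by column in base 2:
  1-0 → 1
  1-0 → 1
  0-0 → 0
  1-1 → 0
  0-0 → 0
  1-0 → 1
  0-1 → 1 (borrow)
  1-0-1 → 0
  0-0 → 0
  0-1 → 1 (borrow)
  1-0-1 → 0
  0-0 → 0
  0-0 → 0
  0-0 → 0
  1-1 → 0
  1-1 → 0
  1-0 → 1
  0-1 → 1 (borrow)
  1-1-1 → 1 (borrow)
  1-1-1 → 1 (borrow)
  0-0-1 → 1 (borrow)
  0-0-1 → 1 (borrow)
  1-1-1 → 1 (borrow)
  0-1-1 → 0 (borrow)
  0-1-1 → 0 (borrow)
  1-0-1 → 0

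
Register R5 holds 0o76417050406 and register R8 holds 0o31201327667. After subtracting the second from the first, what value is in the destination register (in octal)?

0o45215520517

Subtract column by column in base 8:
  6-7 → 7 (borrow)
  0-6-1 → 1 (borrow)
  4-6-1 → 5 (borrow)
  0-7-1 → 0 (borrow)
  5-2-1 → 2
  0-3 → 5 (borrow)
  7-1-1 → 5
  1-0 → 1
  4-2 → 2
  6-1 → 5
  7-3 → 4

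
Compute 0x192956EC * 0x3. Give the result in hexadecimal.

0x4B7C04C4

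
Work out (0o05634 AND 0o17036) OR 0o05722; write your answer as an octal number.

0o5736

0o05634 AND 0o17036 = 0o05034.
Then OR with 0o05722.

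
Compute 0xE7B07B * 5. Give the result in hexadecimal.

Multiply each base-16 digit by 5, carrying:
  B×5 = 55 → write 7 carry 3
  7×5+3 = 38 → write 6 carry 2
  0×5+2 = 2 → write 2
  B×5 = 55 → write 7 carry 3
  7×5+3 = 38 → write 6 carry 2
  E×5+2 = 72 → write 8 carry 4
  remaining carry: 4

0x4867267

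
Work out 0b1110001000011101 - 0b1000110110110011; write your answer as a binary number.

0b101010001101010

Subtract column by column in base 2:
  1-1 → 0
  0-1 → 1 (borrow)
  1-0-1 → 0
  1-0 → 1
  1-1 → 0
  0-1 → 1 (borrow)
  0-0-1 → 1 (borrow)
  0-1-1 → 0 (borrow)
  0-1-1 → 0 (borrow)
  1-0-1 → 0
  0-1 → 1 (borrow)
  0-1-1 → 0 (borrow)
  0-0-1 → 1 (borrow)
  1-0-1 → 0
  1-0 → 1
  1-1 → 0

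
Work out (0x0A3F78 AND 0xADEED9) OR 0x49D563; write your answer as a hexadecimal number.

0x49FF7B

0x0A3F78 AND 0xADEED9 = 0x082E58.
Then OR with 0x49D563.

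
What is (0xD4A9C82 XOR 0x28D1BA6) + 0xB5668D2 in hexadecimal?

0x1B1DEFF6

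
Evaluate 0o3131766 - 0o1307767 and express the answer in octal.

0o1621777

Subtract column by column in base 8:
  6-7 → 7 (borrow)
  6-6-1 → 7 (borrow)
  7-7-1 → 7 (borrow)
  1-7-1 → 1 (borrow)
  3-0-1 → 2
  1-3 → 6 (borrow)
  3-1-1 → 1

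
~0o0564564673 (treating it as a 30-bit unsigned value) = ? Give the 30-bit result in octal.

0o7213213104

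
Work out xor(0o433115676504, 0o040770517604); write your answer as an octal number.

0o473665361300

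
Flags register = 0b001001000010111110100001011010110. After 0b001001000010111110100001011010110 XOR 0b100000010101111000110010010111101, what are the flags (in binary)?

XOR bit by bit (1 where the bits differ):
  001001000010111110100001011010110
^ 100000010101111000110010010111101
= 101001010111000110010011001101011

0b101001010111000110010011001101011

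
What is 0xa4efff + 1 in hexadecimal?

0xa4f000

The trailing 3 digits are F (max in base 16), so adding 1 cascades: they roll to 0 and the next digit up increments.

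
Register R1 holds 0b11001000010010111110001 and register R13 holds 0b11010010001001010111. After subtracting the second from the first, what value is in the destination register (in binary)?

0b10101110000001110011010

Subtract column by column in base 2:
  1-1 → 0
  0-1 → 1 (borrow)
  0-1-1 → 0 (borrow)
  0-0-1 → 1 (borrow)
  1-1-1 → 1 (borrow)
  1-0-1 → 0
  1-1 → 0
  1-0 → 1
  1-0 → 1
  0-1 → 1 (borrow)
  1-0-1 → 0
  0-0 → 0
  0-0 → 0
  1-1 → 0
  0-0 → 0
  0-0 → 0
  0-1 → 1 (borrow)
  0-0-1 → 1 (borrow)
  1-1-1 → 1 (borrow)
  0-1-1 → 0 (borrow)
  0-0-1 → 1 (borrow)
  1-0-1 → 0
  1-0 → 1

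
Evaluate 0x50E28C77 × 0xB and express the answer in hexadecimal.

0x379BC091D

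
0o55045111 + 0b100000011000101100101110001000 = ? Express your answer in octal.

0b100000011000101100101110001000 = 0o4030545610 in octal.
Add column by column in base 8, right to left:
  1+0 = 1
  1+1 = 2
  1+6 = 7
  5+5 = 2 carry 1
  4+4+1 = 1 carry 1
  0+5+1 = 6
  5+0 = 5
  5+3 = 0 carry 1
  0+0+1 = 1
  0+4 = 4

0o4105612721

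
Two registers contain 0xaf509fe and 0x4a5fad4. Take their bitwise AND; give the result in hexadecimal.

AND each hex digit independently (no carries):
  a&4=0, f&a=a, 5&5=5, 0&f=0, 9&a=8, f&d=d, e&4=4

0x0a508d4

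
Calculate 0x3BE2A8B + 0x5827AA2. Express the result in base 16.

Add column by column in base 16, right to left:
  B+2 = D
  8+A = 2 carry 1
  A+A+1 = 5 carry 1
  2+7+1 = A
  E+2 = 0 carry 1
  B+8+1 = 4 carry 1
  3+5+1 = 9

0x940A52D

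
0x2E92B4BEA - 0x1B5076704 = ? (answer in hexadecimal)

0x13423E4E6

Subtract column by column in base 16:
  A-4 → 6
  E-0 → E
  B-7 → 4
  4-6 → E (borrow)
  B-7-1 → 3
  2-0 → 2
  9-5 → 4
  E-B → 3
  2-1 → 1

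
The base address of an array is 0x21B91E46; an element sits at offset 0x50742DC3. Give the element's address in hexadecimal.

0x722D4C09

Add column by column in base 16, right to left:
  6+3 = 9
  4+C = 0 carry 1
  E+D+1 = C carry 1
  1+2+1 = 4
  9+4 = D
  B+7 = 2 carry 1
  1+0+1 = 2
  2+5 = 7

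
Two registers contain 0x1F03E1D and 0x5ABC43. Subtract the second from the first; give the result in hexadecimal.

0x19581DA

Subtract column by column in base 16:
  D-3 → A
  1-4 → D (borrow)
  E-C-1 → 1
  3-B → 8 (borrow)
  0-A-1 → 5 (borrow)
  F-5-1 → 9
  1-0 → 1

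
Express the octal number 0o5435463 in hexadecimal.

0x163b33

Each octal digit is 3 bits: 5=101 4=100 3=011 5=101 4=100 6=110 3=011.
Group the bits into nibbles: 0001 0110 0011 1011 0011 0011 → 163b33.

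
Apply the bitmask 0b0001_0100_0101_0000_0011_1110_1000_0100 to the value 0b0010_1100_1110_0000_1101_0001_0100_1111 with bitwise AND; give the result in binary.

0b00000100010000000001000000000100

AND bit by bit (1 only where both bits are 1):
  00101100111000001101000101001111
& 00010100010100000011111010000100
= 00000100010000000001000000000100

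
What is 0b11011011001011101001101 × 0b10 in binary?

0b110110110010111010011010

Multiply each base-2 digit by 2, carrying:
  1×2 = 2 → write 0 carry 1
  0×2+1 = 1 → write 1
  1×2 = 2 → write 0 carry 1
  1×2+1 = 3 → write 1 carry 1
  0×2+1 = 1 → write 1
  0×2 = 0 → write 0
  1×2 = 2 → write 0 carry 1
  0×2+1 = 1 → write 1
  1×2 = 2 → write 0 carry 1
  1×2+1 = 3 → write 1 carry 1
  1×2+1 = 3 → write 1 carry 1
  0×2+1 = 1 → write 1
  1×2 = 2 → write 0 carry 1
  0×2+1 = 1 → write 1
  0×2 = 0 → write 0
  1×2 = 2 → write 0 carry 1
  1×2+1 = 3 → write 1 carry 1
  0×2+1 = 1 → write 1
  1×2 = 2 → write 0 carry 1
  1×2+1 = 3 → write 1 carry 1
  0×2+1 = 1 → write 1
  1×2 = 2 → write 0 carry 1
  1×2+1 = 3 → write 1 carry 1
  remaining carry: 1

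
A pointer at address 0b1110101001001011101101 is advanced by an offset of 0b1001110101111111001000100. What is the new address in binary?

0b1011101011001000100110001

Add column by column in base 2, right to left:
  1+0 = 1
  0+0 = 0
  1+1 = 0 carry 1
  1+0+1 = 0 carry 1
  0+0+1 = 1
  1+0 = 1
  1+1 = 0 carry 1
  1+0+1 = 0 carry 1
  0+0+1 = 1
  1+1 = 0 carry 1
  0+1+1 = 0 carry 1
  0+1+1 = 0 carry 1
  1+1+1 = 1 carry 1
  0+1+1 = 0 carry 1
  0+1+1 = 0 carry 1
  1+1+1 = 1 carry 1
  0+0+1 = 1
  1+1 = 0 carry 1
  0+0+1 = 1
  1+1 = 0 carry 1
  1+1+1 = 1 carry 1
  1+1+1 = 1 carry 1
  0+0+1 = 1
  0+0 = 0
  0+1 = 1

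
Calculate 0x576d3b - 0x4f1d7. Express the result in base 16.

Subtract column by column in base 16:
  b-7 → 4
  3-d → 6 (borrow)
  d-1-1 → b
  6-f → 7 (borrow)
  7-4-1 → 2
  5-0 → 5

0x527b64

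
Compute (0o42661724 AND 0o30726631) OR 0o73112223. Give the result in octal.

0o73732623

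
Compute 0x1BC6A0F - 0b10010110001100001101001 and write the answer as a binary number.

0x1BC6A0F = 0b1101111000110101000001111 in binary.
Subtract column by column in base 2:
  1-1 → 0
  1-0 → 1
  1-0 → 1
  1-1 → 0
  0-0 → 0
  0-1 → 1 (borrow)
  0-1-1 → 0 (borrow)
  0-0-1 → 1 (borrow)
  0-0-1 → 1 (borrow)
  1-0-1 → 0
  0-0 → 0
  1-1 → 0
  0-1 → 1 (borrow)
  1-0-1 → 0
  1-0 → 1
  0-0 → 0
  0-1 → 1 (borrow)
  0-1-1 → 0 (borrow)
  1-0-1 → 0
  1-1 → 0
  1-0 → 1
  1-0 → 1
  0-1 → 1 (borrow)
  1-0-1 → 0
  1-0 → 1

0b1011100010101000110100110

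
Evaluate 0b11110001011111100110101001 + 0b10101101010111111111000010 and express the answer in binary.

0b110011110110111100101101011

Add column by column in base 2, right to left:
  1+0 = 1
  0+1 = 1
  0+0 = 0
  1+0 = 1
  0+0 = 0
  1+0 = 1
  0+1 = 1
  1+1 = 0 carry 1
  1+1+1 = 1 carry 1
  0+1+1 = 0 carry 1
  0+1+1 = 0 carry 1
  1+1+1 = 1 carry 1
  1+1+1 = 1 carry 1
  1+1+1 = 1 carry 1
  1+1+1 = 1 carry 1
  1+0+1 = 0 carry 1
  1+1+1 = 1 carry 1
  0+0+1 = 1
  1+1 = 0 carry 1
  0+0+1 = 1
  0+1 = 1
  0+1 = 1
  1+0 = 1
  1+1 = 0 carry 1
  1+0+1 = 0 carry 1
  1+1+1 = 1 carry 1
  final carry 1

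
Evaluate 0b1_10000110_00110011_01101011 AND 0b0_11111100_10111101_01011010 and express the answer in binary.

0b0100001000011000101001010

AND bit by bit (1 only where both bits are 1):
  1100001100011001101101011
& 0111111001011110101011010
= 0100001000011000101001010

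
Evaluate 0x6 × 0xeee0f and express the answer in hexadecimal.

0x59945a

Multiply each base-16 digit by 6, carrying:
  f×6 = 90 → write a carry 5
  0×6+5 = 5 → write 5
  e×6 = 84 → write 4 carry 5
  e×6+5 = 89 → write 9 carry 5
  e×6+5 = 89 → write 9 carry 5
  remaining carry: 5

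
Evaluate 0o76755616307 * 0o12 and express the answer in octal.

Multiply each base-8 digit by 10, carrying:
  7×10 = 70 → write 6 carry 8
  0×10+8 = 8 → write 0 carry 1
  3×10+1 = 31 → write 7 carry 3
  6×10+3 = 63 → write 7 carry 7
  1×10+7 = 17 → write 1 carry 2
  6×10+2 = 62 → write 6 carry 7
  5×10+7 = 57 → write 1 carry 7
  5×10+7 = 57 → write 1 carry 7
  7×10+7 = 77 → write 5 carry 9
  6×10+9 = 69 → write 5 carry 8
  7×10+8 = 78 → write 6 carry 9
  remaining carry: 11

0o1165511617706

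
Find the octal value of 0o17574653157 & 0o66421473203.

AND each oct digit independently (no carries):
  1&6=0, 7&6=6, 5&4=4, 7&2=2, 4&1=0, 6&4=4, 5&7=5, 3&3=3, 1&2=0, 5&0=0, 7&3=3

0o06420453003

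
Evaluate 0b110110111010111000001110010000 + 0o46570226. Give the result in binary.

0o46570226 = 0b100110101111000010010110 in binary.
Add column by column in base 2, right to left:
  0+0 = 0
  0+1 = 1
  0+1 = 1
  0+0 = 0
  1+1 = 0 carry 1
  0+0+1 = 1
  0+0 = 0
  1+1 = 0 carry 1
  1+0+1 = 0 carry 1
  1+0+1 = 0 carry 1
  0+0+1 = 1
  0+0 = 0
  0+1 = 1
  0+1 = 1
  0+1 = 1
  1+1 = 0 carry 1
  1+0+1 = 0 carry 1
  1+1+1 = 1 carry 1
  0+0+1 = 1
  1+1 = 0 carry 1
  0+1+1 = 0 carry 1
  1+0+1 = 0 carry 1
  1+0+1 = 0 carry 1
  1+1+1 = 1 carry 1
  0+0+1 = 1
  1+0 = 1
  1+0 = 1
  0+0 = 0
  1+0 = 1
  1+0 = 1

0b110111100001100111010000100110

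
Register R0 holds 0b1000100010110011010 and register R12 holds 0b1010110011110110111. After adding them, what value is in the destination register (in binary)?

Add column by column in base 2, right to left:
  0+1 = 1
  1+1 = 0 carry 1
  0+1+1 = 0 carry 1
  1+0+1 = 0 carry 1
  1+1+1 = 1 carry 1
  0+1+1 = 0 carry 1
  0+0+1 = 1
  1+1 = 0 carry 1
  1+1+1 = 1 carry 1
  0+1+1 = 0 carry 1
  1+1+1 = 1 carry 1
  0+0+1 = 1
  0+0 = 0
  0+1 = 1
  1+1 = 0 carry 1
  0+0+1 = 1
  0+1 = 1
  0+0 = 0
  1+1 = 0 carry 1
  final carry 1

0b10011010110101010001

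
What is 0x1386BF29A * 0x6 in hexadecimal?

Multiply each base-16 digit by 6, carrying:
  A×6 = 60 → write C carry 3
  9×6+3 = 57 → write 9 carry 3
  2×6+3 = 15 → write F
  F×6 = 90 → write A carry 5
  B×6+5 = 71 → write 7 carry 4
  6×6+4 = 40 → write 8 carry 2
  8×6+2 = 50 → write 2 carry 3
  3×6+3 = 21 → write 5 carry 1
  1×6+1 = 7 → write 7

0x75287AF9C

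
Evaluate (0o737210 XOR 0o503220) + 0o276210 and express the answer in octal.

0o532240

First 0o737210 XOR 0o503220 = 0o234030.
Add column by column in base 8, right to left:
  0+0 = 0
  3+1 = 4
  0+2 = 2
  4+6 = 2 carry 1
  3+7+1 = 3 carry 1
  2+2+1 = 5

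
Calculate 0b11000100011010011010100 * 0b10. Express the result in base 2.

0b110001000110100110101000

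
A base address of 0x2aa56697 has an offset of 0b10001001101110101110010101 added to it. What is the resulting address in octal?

0x2aa56697 = 0o5251263227 in octal.
0b10001001101110101110010101 = 0o211565625 in octal.
Add column by column in base 8, right to left:
  7+5 = 4 carry 1
  2+2+1 = 5
  2+6 = 0 carry 1
  3+5+1 = 1 carry 1
  6+6+1 = 5 carry 1
  2+5+1 = 0 carry 1
  1+1+1 = 3
  5+1 = 6
  2+2 = 4
  5+0 = 5

0o5463051054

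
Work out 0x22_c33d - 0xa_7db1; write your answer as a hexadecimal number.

Subtract column by column in base 16:
  d-1 → c
  3-b → 8 (borrow)
  3-d-1 → 5 (borrow)
  c-7-1 → 4
  2-a → 8 (borrow)
  2-0-1 → 1

0x18458c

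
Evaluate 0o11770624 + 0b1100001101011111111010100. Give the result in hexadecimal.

0o11770624 = 0x27F194 in hexadecimal.
0b1100001101011111111010100 = 0x186BFD4 in hexadecimal.
Add column by column in base 16, right to left:
  4+4 = 8
  9+D = 6 carry 1
  1+F+1 = 1 carry 1
  F+B+1 = B carry 1
  7+6+1 = E
  2+8 = A
  0+1 = 1

0x1AEB168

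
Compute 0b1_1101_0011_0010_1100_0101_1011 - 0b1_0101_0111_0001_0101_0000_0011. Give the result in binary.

Subtract column by column in base 2:
  1-1 → 0
  1-1 → 0
  0-0 → 0
  1-0 → 1
  1-0 → 1
  0-0 → 0
  1-0 → 1
  0-0 → 0
  0-1 → 1 (borrow)
  0-0-1 → 1 (borrow)
  1-1-1 → 1 (borrow)
  1-0-1 → 0
  0-1 → 1 (borrow)
  1-0-1 → 0
  0-0 → 0
  0-0 → 0
  1-1 → 0
  1-1 → 0
  0-1 → 1 (borrow)
  0-0-1 → 1 (borrow)
  1-1-1 → 1 (borrow)
  0-0-1 → 1 (borrow)
  1-1-1 → 1 (borrow)
  1-0-1 → 0
  1-1 → 0

0b11111000001011101011000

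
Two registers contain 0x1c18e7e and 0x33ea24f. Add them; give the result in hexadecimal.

0x50030cd

Add column by column in base 16, right to left:
  e+f = d carry 1
  7+4+1 = c
  e+2 = 0 carry 1
  8+a+1 = 3 carry 1
  1+e+1 = 0 carry 1
  c+3+1 = 0 carry 1
  1+3+1 = 5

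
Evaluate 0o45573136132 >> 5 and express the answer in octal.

5 bits is not a whole number of base-8 digits; in binary: 100101101111011001011110001011010 >> 5 = 1001011011110110010111100010.

0o1133662742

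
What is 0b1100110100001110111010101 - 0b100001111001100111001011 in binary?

0b1000100101000010000001010

Subtract column by column in base 2:
  1-1 → 0
  0-1 → 1 (borrow)
  1-0-1 → 0
  0-1 → 1 (borrow)
  1-0-1 → 0
  0-0 → 0
  1-1 → 0
  1-1 → 0
  1-1 → 0
  0-0 → 0
  1-0 → 1
  1-1 → 0
  1-1 → 0
  0-0 → 0
  0-0 → 0
  0-1 → 1 (borrow)
  0-1-1 → 0 (borrow)
  1-1-1 → 1 (borrow)
  0-1-1 → 0 (borrow)
  1-0-1 → 0
  1-0 → 1
  0-0 → 0
  0-0 → 0
  1-1 → 0
  1-0 → 1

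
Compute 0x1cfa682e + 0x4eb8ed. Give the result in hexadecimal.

0x1d49211b

Add column by column in base 16, right to left:
  e+d = b carry 1
  2+e+1 = 1 carry 1
  8+8+1 = 1 carry 1
  6+b+1 = 2 carry 1
  a+e+1 = 9 carry 1
  f+4+1 = 4 carry 1
  c+0+1 = d
  1+0 = 1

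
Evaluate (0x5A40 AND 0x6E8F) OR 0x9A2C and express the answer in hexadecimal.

0x5A40 AND 0x6E8F = 0x4A00.
Then OR with 0x9A2C.

0xDA2C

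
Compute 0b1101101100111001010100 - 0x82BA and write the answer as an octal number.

0o15445632

0b1101101100111001010100 = 0o15547124 in octal.
0x82BA = 0o101272 in octal.
Subtract column by column in base 8:
  4-2 → 2
  2-7 → 3 (borrow)
  1-2-1 → 6 (borrow)
  7-1-1 → 5
  4-0 → 4
  5-1 → 4
  5-0 → 5
  1-0 → 1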